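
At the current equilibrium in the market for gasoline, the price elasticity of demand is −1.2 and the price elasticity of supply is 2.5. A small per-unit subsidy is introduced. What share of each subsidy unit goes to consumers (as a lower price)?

For a small subsidy around the equilibrium, the benefit split depends on the relative slopes, which at a point are proportional to the elasticities.
Buyer share = εs/(εs + |εd|) = 2.5/(2.5 + 1.2) = 25/37; seller share = |εd|/(εs + |εd|) = 12/37.

Consumer share = 25/37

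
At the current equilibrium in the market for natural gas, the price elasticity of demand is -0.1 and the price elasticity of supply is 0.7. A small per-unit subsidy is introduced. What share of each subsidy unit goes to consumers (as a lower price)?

For a small subsidy around the equilibrium, the benefit split depends on the relative slopes, which at a point are proportional to the elasticities.
Buyer share = εs/(εs + |εd|) = 0.7/(0.7 + 0.1) = 0.875; seller share = |εd|/(εs + |εd|) = 0.125.

Consumer share = 0.875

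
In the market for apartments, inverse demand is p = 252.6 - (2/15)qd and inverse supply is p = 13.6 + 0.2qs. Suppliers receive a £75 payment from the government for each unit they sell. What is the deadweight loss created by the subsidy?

Pre-subsidy: 252.6 - (2/15)q = 13.6 + 0.2q gives q* = 717 and p* = 157.
With the subsidy, sellers receive ps = pb + 75 for each unit, where pb is the price buyers pay.
On the curves, pb = 252.6 - (2/15)q and ps = 13.6 + 0.2q; the wedge ps − pb = 75 gives 13.6 + 0.2q − (252.6 - (2/15)q) = 75, so q' = 942.
Then pb = 252.6 − (2/15)·942 = 127 and ps = 13.6 + 0.2·942 = 202.
The subsidy expands output by 942 − 717 = 225 past the efficient level; on those units the gap between marginal cost and willingness to pay runs from 0 up to 75.
DWL = ½ × 75 × 225 = 8437.5.

Deadweight loss = £8437.5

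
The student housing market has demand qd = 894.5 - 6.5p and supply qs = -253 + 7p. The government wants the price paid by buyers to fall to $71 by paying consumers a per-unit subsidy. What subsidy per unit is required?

At a buyer price of 71, quantity demanded is 894.5 − 6.5·71 = 433.
Sellers supply 433 only when they receive ps with -253 + 7·ps = 433, i.e. ps = 98.
s = ps − pb = 98 − 71 = 27.

Required subsidy s = $27 per unit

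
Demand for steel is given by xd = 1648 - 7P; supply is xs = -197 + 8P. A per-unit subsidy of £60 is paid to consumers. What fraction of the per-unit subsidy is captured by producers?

Producer share = 7/15

Pre-subsidy: 1648 - 7P = -197 + 8P gives P* = 123, x* = 787.
With the rebate, buyers effectively pay Pb = Ps − 60, where Ps is the price sellers receive.
Demand in terms of Ps becomes xd = 1648 − 7(Ps − 60) = 2068 - 7Ps. Setting this equal to supply: 2068 - 7Ps = -197 + 8Ps, so Ps = 151.
Buyers pay Pb = 151 − 60 = 91; x' = -197 + 8·151 = 1011.
Buyers' price falls by P* − Pb = 123 − 91 = 32; sellers' price rises by Ps − P* = 151 − 123 = 28.
So producers capture 28/60 = 7/15 of each unit of subsidy.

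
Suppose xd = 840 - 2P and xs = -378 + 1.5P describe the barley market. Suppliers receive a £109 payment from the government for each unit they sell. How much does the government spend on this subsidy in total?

Pre-subsidy: 840 - 2P = -378 + 1.5P gives P* = 348, x* = 144.
With the subsidy, sellers receive Ps = Pb + 109 for each unit, where Pb is the price buyers pay.
Supply in terms of Pb becomes xs = -378 + 1.5(Pb + 109) = -214.5 + 1.5Pb. Setting this equal to demand: 840 - 2Pb = -214.5 + 1.5Pb, so Pb = 2109/7.
Sellers receive Ps = 2109/7 + 109 = 2872/7; x' = 840 − 2·(2109/7) = 1662/7.
Government outlay = subsidy × quantity = 109 × 1662/7 = 181158/7.

Government cost = 181158/7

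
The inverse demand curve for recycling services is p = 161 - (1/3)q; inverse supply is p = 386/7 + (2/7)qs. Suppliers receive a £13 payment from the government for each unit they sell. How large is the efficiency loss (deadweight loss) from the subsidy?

Deadweight loss = £136.5

Pre-subsidy: 161 - (1/3)q = 386/7 + (2/7)q gives q* = 171 and p* = 104.
With the subsidy, sellers receive ps = pb + 13 for each unit, where pb is the price buyers pay.
On the curves, pb = 161 - (1/3)q and ps = 386/7 + (2/7)q; the wedge ps − pb = 13 gives 386/7 + (2/7)q − (161 - (1/3)q) = 13, so q' = 192.
Then pb = 161 − (1/3)·192 = 97 and ps = 386/7 + (2/7)·192 = 110.
The subsidy expands output by 192 − 171 = 21 past the efficient level; on those units the gap between marginal cost and willingness to pay runs from 0 up to 13.
DWL = ½ × 13 × 21 = 136.5.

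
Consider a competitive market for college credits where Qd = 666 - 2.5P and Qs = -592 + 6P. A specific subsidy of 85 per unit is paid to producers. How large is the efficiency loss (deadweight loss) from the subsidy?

Deadweight loss = 6375

Pre-subsidy: 666 - 2.5P = -592 + 6P gives P* = 148, Q* = 296.
With the subsidy, sellers receive Ps = Pb + 85 for each unit, where Pb is the price buyers pay.
Supply in terms of Pb becomes Qs = -592 + 6(Pb + 85) = -82 + 6Pb. Setting this equal to demand: 666 - 2.5Pb = -82 + 6Pb, so Pb = 88.
Sellers receive Ps = 88 + 85 = 173; Q' = 666 − 2.5·88 = 446.
The subsidy expands output by 446 − 296 = 150 past the efficient level; on those units the gap between marginal cost and willingness to pay runs from 0 up to 85.
DWL = ½ × 85 × 150 = 6375.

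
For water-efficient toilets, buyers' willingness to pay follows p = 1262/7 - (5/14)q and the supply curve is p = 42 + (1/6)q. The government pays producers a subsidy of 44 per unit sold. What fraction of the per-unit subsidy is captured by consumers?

Consumer share = 15/22

Pre-subsidy: 1262/7 - (5/14)q = 42 + (1/6)q gives q* = 264 and p* = 86.
With the subsidy, sellers receive ps = pb + 44 for each unit, where pb is the price buyers pay.
On the curves, pb = 1262/7 - (5/14)q and ps = 42 + (1/6)q; the wedge ps − pb = 44 gives 42 + (1/6)q − (1262/7 - (5/14)q) = 44, so q' = 348.
Then pb = 1262/7 − (5/14)·348 = 56 and ps = 42 + (1/6)·348 = 100.
Buyers' price falls by p* − pb = 86 − 56 = 30; sellers' price rises by ps − p* = 100 − 86 = 14.
So consumers capture 30/44 = 15/22 of each unit of subsidy.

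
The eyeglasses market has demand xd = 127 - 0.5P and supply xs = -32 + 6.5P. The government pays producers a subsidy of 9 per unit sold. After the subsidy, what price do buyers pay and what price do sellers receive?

Pre-subsidy: 127 - 0.5P = -32 + 6.5P gives P* = 159/7, x* = 1619/14.
With the subsidy, sellers receive Ps = Pb + 9 for each unit, where Pb is the price buyers pay.
Supply in terms of Pb becomes xs = -32 + 6.5(Pb + 9) = 26.5 + 6.5Pb. Setting this equal to demand: 127 - 0.5Pb = 26.5 + 6.5Pb, so Pb = 201/14.
Sellers receive Ps = 201/14 + 9 = 327/14; x' = 127 − 0.5·(201/14) = 3355/28.

Buyers pay 201/14; sellers receive 327/14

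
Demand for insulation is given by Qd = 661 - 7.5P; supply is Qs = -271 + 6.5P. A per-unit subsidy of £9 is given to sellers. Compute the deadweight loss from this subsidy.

Deadweight loss = 15795/112

Pre-subsidy: 661 - 7.5P = -271 + 6.5P gives P* = 466/7, Q* = 1132/7.
With the subsidy, sellers receive Ps = Pb + 9 for each unit, where Pb is the price buyers pay.
Supply in terms of Pb becomes Qs = -271 + 6.5(Pb + 9) = -212.5 + 6.5Pb. Setting this equal to demand: 661 - 7.5Pb = -212.5 + 6.5Pb, so Pb = 1747/28.
Sellers receive Ps = 1747/28 + 9 = 1999/28; Q' = 661 − 7.5·(1747/28) = 10811/56.
The subsidy expands output by 10811/56 − 1132/7 = 1755/56 past the efficient level; on those units the gap between marginal cost and willingness to pay runs from 0 up to 9.
DWL = ½ × 9 × 1755/56 = 15795/112.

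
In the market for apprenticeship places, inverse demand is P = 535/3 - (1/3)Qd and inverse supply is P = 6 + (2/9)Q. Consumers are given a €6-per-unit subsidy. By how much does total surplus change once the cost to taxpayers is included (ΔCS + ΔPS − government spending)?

Pre-subsidy: 535/3 - (1/3)Q = 6 + (2/9)Q gives Q* = 310.2 and P* = 1124/15.
With the rebate, buyers effectively pay Pb = Ps − 6, where Ps is the price sellers receive.
On the curves, Pb = 535/3 - (1/3)Q and Ps = 6 + (2/9)Q; the wedge Ps − Pb = 6 gives 6 + (2/9)Q − (535/3 - (1/3)Q) = 6, so Q' = 321.
Then Pb = 535/3 − (1/3)·321 = 214/3 and Ps = 6 + (2/9)·321 = 232/3.
ΔCS = ½(310.2 + 321)(1124/15 − 214/3) = 1136.16; ΔPS = ½(310.2 + 321)(232/3 − 1124/15) = 757.44.
Government spending = 6 × 321 = 1926.
Net change = 1136.16 + 757.44 − 1926 = -32.4. The loss equals the DWL triangle ½·6·10.8.

Net change in total surplus = -€32.4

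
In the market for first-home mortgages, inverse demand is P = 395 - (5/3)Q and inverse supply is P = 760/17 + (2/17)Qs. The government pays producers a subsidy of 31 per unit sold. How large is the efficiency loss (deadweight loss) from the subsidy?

Deadweight loss = 49011/182

Pre-subsidy: 395 - (5/3)Q = 760/17 + (2/17)Q gives Q* = 17865/91 and P* = 6170/91.
With the subsidy, sellers receive Ps = Pb + 31 for each unit, where Pb is the price buyers pay.
On the curves, Pb = 395 - (5/3)Q and Ps = 760/17 + (2/17)Q; the wedge Ps − Pb = 31 gives 760/17 + (2/17)Q − (395 - (5/3)Q) = 31, so Q' = 2778/13.
Then Pb = 395 − (5/3)·(2778/13) = 505/13 and Ps = 760/17 + (2/17)·(2778/13) = 908/13.
The subsidy expands output by 2778/13 − 17865/91 = 1581/91 past the efficient level; on those units the gap between marginal cost and willingness to pay runs from 0 up to 31.
DWL = ½ × 31 × 1581/91 = 49011/182.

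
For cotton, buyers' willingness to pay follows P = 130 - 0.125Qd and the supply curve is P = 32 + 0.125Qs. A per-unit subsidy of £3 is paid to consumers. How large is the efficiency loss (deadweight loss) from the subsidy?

Pre-subsidy: 130 - 0.125Q = 32 + 0.125Q gives Q* = 392 and P* = 81.
With the rebate, buyers effectively pay Pb = Ps − 3, where Ps is the price sellers receive.
On the curves, Pb = 130 - 0.125Q and Ps = 32 + 0.125Q; the wedge Ps − Pb = 3 gives 32 + 0.125Q − (130 - 0.125Q) = 3, so Q' = 404.
Then Pb = 130 − 0.125·404 = 79.5 and Ps = 32 + 0.125·404 = 82.5.
The subsidy expands output by 404 − 392 = 12 past the efficient level; on those units the gap between marginal cost and willingness to pay runs from 0 up to 3.
DWL = ½ × 3 × 12 = 18.

Deadweight loss = £18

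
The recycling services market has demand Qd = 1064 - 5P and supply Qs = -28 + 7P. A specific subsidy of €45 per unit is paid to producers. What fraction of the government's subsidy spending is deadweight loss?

DWL / government spending = 25/282

Pre-subsidy: 1064 - 5P = -28 + 7P gives P* = 91, Q* = 609.
With the subsidy, sellers receive Ps = Pb + 45 for each unit, where Pb is the price buyers pay.
Supply in terms of Pb becomes Qs = -28 + 7(Pb + 45) = 287 + 7Pb. Setting this equal to demand: 1064 - 5Pb = 287 + 7Pb, so Pb = 64.75.
Sellers receive Ps = 64.75 + 45 = 109.75; Q' = 1064 − 5·64.75 = 740.25.
ΔCS = ½(609 + 740.25)(91 − 64.75) = 17708.90625; ΔPS = ½(609 + 740.25)(109.75 − 91) = 12649.21875.
Government spending = 45 × 740.25 = 33311.25.
DWL = ½ × 45 × (740.25 − 609) = 2953.125; fraction = 2953.125 / 33311.25 = 25/282.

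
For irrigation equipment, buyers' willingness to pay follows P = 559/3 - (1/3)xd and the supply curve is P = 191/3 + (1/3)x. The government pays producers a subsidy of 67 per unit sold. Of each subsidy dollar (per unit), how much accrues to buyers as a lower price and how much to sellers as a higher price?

Pre-subsidy: 559/3 - (1/3)x = 191/3 + (1/3)x gives x* = 184 and P* = 125.
With the subsidy, sellers receive Ps = Pb + 67 for each unit, where Pb is the price buyers pay.
On the curves, Pb = 559/3 - (1/3)x and Ps = 191/3 + (1/3)x; the wedge Ps − Pb = 67 gives 191/3 + (1/3)x − (559/3 - (1/3)x) = 67, so x' = 284.5.
Then Pb = 559/3 − (1/3)·284.5 = 91.5 and Ps = 191/3 + (1/3)·284.5 = 158.5.
Buyers' price falls by P* − Pb = 125 − 91.5 = 33.5; sellers' price rises by Ps − P* = 158.5 − 125 = 33.5.

Buyers gain 33.5 per unit; sellers gain 33.5 per unit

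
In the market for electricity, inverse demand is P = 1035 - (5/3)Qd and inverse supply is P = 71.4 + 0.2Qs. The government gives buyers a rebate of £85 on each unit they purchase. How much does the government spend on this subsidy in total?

Government cost = £47748.75

Pre-subsidy: 1035 - (5/3)Q = 71.4 + 0.2Q gives Q* = 7227/14 and P* = 2445/14.
With the rebate, buyers effectively pay Pb = Ps − 85, where Ps is the price sellers receive.
On the curves, Pb = 1035 - (5/3)Q and Ps = 71.4 + 0.2Q; the wedge Ps − Pb = 85 gives 71.4 + 0.2Q − (1035 - (5/3)Q) = 85, so Q' = 561.75.
Then Pb = 1035 − (5/3)·561.75 = 98.75 and Ps = 71.4 + 0.2·561.75 = 183.75.
Government outlay = subsidy × quantity = 85 × 561.75 = 47748.75.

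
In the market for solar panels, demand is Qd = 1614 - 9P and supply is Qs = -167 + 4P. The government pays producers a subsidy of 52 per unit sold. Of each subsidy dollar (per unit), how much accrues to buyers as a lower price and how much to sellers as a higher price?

Buyers gain 16 per unit; sellers gain 36 per unit

Pre-subsidy: 1614 - 9P = -167 + 4P gives P* = 137, Q* = 381.
With the subsidy, sellers receive Ps = Pb + 52 for each unit, where Pb is the price buyers pay.
Supply in terms of Pb becomes Qs = -167 + 4(Pb + 52) = 41 + 4Pb. Setting this equal to demand: 1614 - 9Pb = 41 + 4Pb, so Pb = 121.
Sellers receive Ps = 121 + 52 = 173; Q' = 1614 − 9·121 = 525.
Buyers' price falls by P* − Pb = 137 − 121 = 16; sellers' price rises by Ps − P* = 173 − 137 = 36.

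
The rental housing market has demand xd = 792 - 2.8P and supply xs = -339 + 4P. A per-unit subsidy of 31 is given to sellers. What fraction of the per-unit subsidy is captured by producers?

Pre-subsidy: 792 - 2.8P = -339 + 4P gives P* = 5655/34, x* = 5547/17.
With the subsidy, sellers receive Ps = Pb + 31 for each unit, where Pb is the price buyers pay.
Supply in terms of Pb becomes xs = -339 + 4(Pb + 31) = -215 + 4Pb. Setting this equal to demand: 792 - 2.8Pb = -215 + 4Pb, so Pb = 5035/34.
Sellers receive Ps = 5035/34 + 31 = 6089/34; x' = 792 − 2.8·(5035/34) = 6415/17.
Buyers' price falls by P* − Pb = 5655/34 − 5035/34 = 310/17; sellers' price rises by Ps − P* = 6089/34 − 5655/34 = 217/17.
So producers capture (217/17)/31 = 7/17 of each unit of subsidy.

Producer share = 7/17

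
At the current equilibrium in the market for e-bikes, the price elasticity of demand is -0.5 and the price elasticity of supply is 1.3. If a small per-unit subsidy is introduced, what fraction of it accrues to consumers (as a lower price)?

For a small subsidy around the equilibrium, the benefit split depends on the relative slopes, which at a point are proportional to the elasticities.
Buyer share = εs/(εs + |εd|) = 1.3/(1.3 + 0.5) = 13/18; seller share = |εd|/(εs + |εd|) = 5/18.

Consumer share = 13/18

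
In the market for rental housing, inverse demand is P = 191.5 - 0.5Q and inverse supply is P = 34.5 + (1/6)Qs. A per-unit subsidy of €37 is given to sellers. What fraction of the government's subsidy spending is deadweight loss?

Pre-subsidy: 191.5 - 0.5Q = 34.5 + (1/6)Q gives Q* = 235.5 and P* = 73.75.
With the subsidy, sellers receive Ps = Pb + 37 for each unit, where Pb is the price buyers pay.
On the curves, Pb = 191.5 - 0.5Q and Ps = 34.5 + (1/6)Q; the wedge Ps − Pb = 37 gives 34.5 + (1/6)Q − (191.5 - 0.5Q) = 37, so Q' = 291.
Then Pb = 191.5 − 0.5·291 = 46 and Ps = 34.5 + (1/6)·291 = 83.
ΔCS = ½(235.5 + 291)(73.75 − 46) = 7305.1875; ΔPS = ½(235.5 + 291)(83 − 73.75) = 2435.0625.
Government spending = 37 × 291 = 10767.
DWL = ½ × 37 × (291 − 235.5) = 1026.75; fraction = 1026.75 / 10767 = 37/388.

DWL / government spending = 37/388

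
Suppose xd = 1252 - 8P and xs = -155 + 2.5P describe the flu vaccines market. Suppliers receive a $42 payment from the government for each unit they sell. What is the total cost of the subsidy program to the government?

Government cost = $10920

Pre-subsidy: 1252 - 8P = -155 + 2.5P gives P* = 134, x* = 180.
With the subsidy, sellers receive Ps = Pb + 42 for each unit, where Pb is the price buyers pay.
Supply in terms of Pb becomes xs = -155 + 2.5(Pb + 42) = -50 + 2.5Pb. Setting this equal to demand: 1252 - 8Pb = -50 + 2.5Pb, so Pb = 124.
Sellers receive Ps = 124 + 42 = 166; x' = 1252 − 8·124 = 260.
Government outlay = subsidy × quantity = 42 × 260 = 10920.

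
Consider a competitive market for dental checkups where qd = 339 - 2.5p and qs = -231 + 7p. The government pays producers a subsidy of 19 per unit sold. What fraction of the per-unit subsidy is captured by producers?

Producer share = 5/19

Pre-subsidy: 339 - 2.5p = -231 + 7p gives p* = 60, q* = 189.
With the subsidy, sellers receive ps = pb + 19 for each unit, where pb is the price buyers pay.
Supply in terms of pb becomes qs = -231 + 7(pb + 19) = -98 + 7pb. Setting this equal to demand: 339 - 2.5pb = -98 + 7pb, so pb = 46.
Sellers receive ps = 46 + 19 = 65; q' = 339 − 2.5·46 = 224.
Buyers' price falls by p* − pb = 60 − 46 = 14; sellers' price rises by ps − p* = 65 − 60 = 5.
So producers capture 5/19 = 5/19 of each unit of subsidy.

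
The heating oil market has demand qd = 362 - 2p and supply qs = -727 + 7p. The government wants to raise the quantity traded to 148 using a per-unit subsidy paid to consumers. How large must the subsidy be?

Required subsidy s = 18 per unit

At q = 148, invert demand for the buyer price: pb = (362 − 148)/2 = 107; invert supply for the seller price: ps = (148 − (-727))/7 = 125.
The subsidy must fill the gap: s = ps − pb = 125 − 107 = 18.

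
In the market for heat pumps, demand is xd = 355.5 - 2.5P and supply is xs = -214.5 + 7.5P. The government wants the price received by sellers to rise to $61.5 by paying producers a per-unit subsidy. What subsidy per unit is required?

At a seller price of 61.5, quantity supplied is -214.5 + 7.5·61.5 = 246.75.
Buyers absorb 246.75 only when they pay Pb with 355.5 − 2.5·Pb = 246.75, i.e. Pb = 43.5.
s = Ps − Pb = 61.5 − 43.5 = 18.

Required subsidy s = $18 per unit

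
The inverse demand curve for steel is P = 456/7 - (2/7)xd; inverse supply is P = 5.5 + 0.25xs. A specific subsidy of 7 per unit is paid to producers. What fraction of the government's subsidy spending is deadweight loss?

Pre-subsidy: 456/7 - (2/7)x = 5.5 + 0.25x gives x* = 334/3 and P* = 100/3.
With the subsidy, sellers receive Ps = Pb + 7 for each unit, where Pb is the price buyers pay.
On the curves, Pb = 456/7 - (2/7)x and Ps = 5.5 + 0.25x; the wedge Ps − Pb = 7 gives 5.5 + 0.25x − (456/7 - (2/7)x) = 7, so x' = 124.4.
Then Pb = 456/7 − (2/7)·124.4 = 29.6 and Ps = 5.5 + 0.25·124.4 = 36.6.
ΔCS = ½(334/3 + 124.4)(100/3 − 29.6) = 99008/225; ΔPS = ½(334/3 + 124.4)(36.6 − 100/3) = 86632/225.
Government spending = 7 × 124.4 = 870.8.
DWL = ½ × 7 × (124.4 − 334/3) = 686/15; fraction = (686/15) / 870.8 = 49/933.

DWL / government spending = 49/933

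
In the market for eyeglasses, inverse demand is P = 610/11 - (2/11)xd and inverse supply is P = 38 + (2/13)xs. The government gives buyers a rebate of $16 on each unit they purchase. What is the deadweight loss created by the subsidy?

Pre-subsidy: 610/11 - (2/11)x = 38 + (2/13)x gives x* = 52 and P* = 46.
With the rebate, buyers effectively pay Pb = Ps − 16, where Ps is the price sellers receive.
On the curves, Pb = 610/11 - (2/11)x and Ps = 38 + (2/13)x; the wedge Ps − Pb = 16 gives 38 + (2/13)x − (610/11 - (2/11)x) = 16, so x' = 299/3.
Then Pb = 610/11 − (2/11)·(299/3) = 112/3 and Ps = 38 + (2/13)·(299/3) = 160/3.
The subsidy expands output by 299/3 − 52 = 143/3 past the efficient level; on those units the gap between marginal cost and willingness to pay runs from 0 up to 16.
DWL = ½ × 16 × 143/3 = 1144/3.

Deadweight loss = 1144/3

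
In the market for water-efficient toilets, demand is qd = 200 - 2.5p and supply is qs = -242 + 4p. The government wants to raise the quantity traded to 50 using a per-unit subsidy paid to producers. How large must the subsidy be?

At q = 50, invert demand for the buyer price: pb = (200 − 50)/2.5 = 60; invert supply for the seller price: ps = (50 − (-242))/4 = 73.
The subsidy must fill the gap: s = ps − pb = 73 − 60 = 13.

Required subsidy s = 13 per unit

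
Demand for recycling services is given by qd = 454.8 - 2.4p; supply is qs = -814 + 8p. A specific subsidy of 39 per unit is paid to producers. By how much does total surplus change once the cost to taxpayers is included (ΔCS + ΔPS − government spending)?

Pre-subsidy: 454.8 - 2.4p = -814 + 8p gives p* = 122, q* = 162.
With the subsidy, sellers receive ps = pb + 39 for each unit, where pb is the price buyers pay.
Supply in terms of pb becomes qs = -814 + 8(pb + 39) = -502 + 8pb. Setting this equal to demand: 454.8 - 2.4pb = -502 + 8pb, so pb = 92.
Sellers receive ps = 92 + 39 = 131; q' = 454.8 − 2.4·92 = 234.
ΔCS = ½(162 + 234)(122 − 92) = 5940; ΔPS = ½(162 + 234)(131 − 122) = 1782.
Government spending = 39 × 234 = 9126.
Net change = 5940 + 1782 − 9126 = -1404. The loss equals the DWL triangle ½·39·72.

Net change in total surplus = -1404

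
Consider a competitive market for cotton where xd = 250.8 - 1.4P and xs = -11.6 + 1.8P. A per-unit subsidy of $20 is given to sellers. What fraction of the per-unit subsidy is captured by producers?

Producer share = 0.4375

Pre-subsidy: 250.8 - 1.4P = -11.6 + 1.8P gives P* = 82, x* = 136.
With the subsidy, sellers receive Ps = Pb + 20 for each unit, where Pb is the price buyers pay.
Supply in terms of Pb becomes xs = -11.6 + 1.8(Pb + 20) = 24.4 + 1.8Pb. Setting this equal to demand: 250.8 - 1.4Pb = 24.4 + 1.8Pb, so Pb = 70.75.
Sellers receive Ps = 70.75 + 20 = 90.75; x' = 250.8 − 1.4·70.75 = 151.75.
Buyers' price falls by P* − Pb = 82 − 70.75 = 11.25; sellers' price rises by Ps − P* = 90.75 − 82 = 8.75.
So producers capture 8.75/20 = 0.4375 of each unit of subsidy.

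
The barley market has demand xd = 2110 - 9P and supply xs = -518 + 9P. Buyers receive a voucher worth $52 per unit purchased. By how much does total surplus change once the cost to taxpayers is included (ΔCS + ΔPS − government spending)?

Pre-subsidy: 2110 - 9P = -518 + 9P gives P* = 146, x* = 796.
With the rebate, buyers effectively pay Pb = Ps − 52, where Ps is the price sellers receive.
Demand in terms of Ps becomes xd = 2110 − 9(Ps − 52) = 2578 - 9Ps. Setting this equal to supply: 2578 - 9Ps = -518 + 9Ps, so Ps = 172.
Buyers pay Pb = 172 − 52 = 120; x' = -518 + 9·172 = 1030.
ΔCS = ½(796 + 1030)(146 − 120) = 23738; ΔPS = ½(796 + 1030)(172 − 146) = 23738.
Government spending = 52 × 1030 = 53560.
Net change = 23738 + 23738 − 53560 = -6084. The loss equals the DWL triangle ½·52·234.

Net change in total surplus = -$6084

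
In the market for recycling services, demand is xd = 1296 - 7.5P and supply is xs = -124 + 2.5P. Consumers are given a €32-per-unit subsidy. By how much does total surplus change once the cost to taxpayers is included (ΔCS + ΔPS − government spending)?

Net change in total surplus = -€960

Pre-subsidy: 1296 - 7.5P = -124 + 2.5P gives P* = 142, x* = 231.
With the rebate, buyers effectively pay Pb = Ps − 32, where Ps is the price sellers receive.
Demand in terms of Ps becomes xd = 1296 − 7.5(Ps − 32) = 1536 - 7.5Ps. Setting this equal to supply: 1536 - 7.5Ps = -124 + 2.5Ps, so Ps = 166.
Buyers pay Pb = 166 − 32 = 134; x' = -124 + 2.5·166 = 291.
ΔCS = ½(231 + 291)(142 − 134) = 2088; ΔPS = ½(231 + 291)(166 − 142) = 6264.
Government spending = 32 × 291 = 9312.
Net change = 2088 + 6264 − 9312 = -960. The loss equals the DWL triangle ½·32·60.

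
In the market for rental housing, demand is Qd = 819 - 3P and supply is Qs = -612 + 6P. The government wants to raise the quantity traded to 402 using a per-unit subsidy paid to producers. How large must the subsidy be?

At Q = 402, invert demand for the buyer price: Pb = (819 − 402)/3 = 139; invert supply for the seller price: Ps = (402 − (-612))/6 = 169.
The subsidy must fill the gap: s = Ps − Pb = 169 − 139 = 30.

Required subsidy s = 30 per unit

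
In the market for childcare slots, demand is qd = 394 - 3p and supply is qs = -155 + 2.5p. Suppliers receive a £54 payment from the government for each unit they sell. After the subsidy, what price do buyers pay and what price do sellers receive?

Pre-subsidy: 394 - 3p = -155 + 2.5p gives p* = 1098/11, q* = 1040/11.
With the subsidy, sellers receive ps = pb + 54 for each unit, where pb is the price buyers pay.
Supply in terms of pb becomes qs = -155 + 2.5(pb + 54) = -20 + 2.5pb. Setting this equal to demand: 394 - 3pb = -20 + 2.5pb, so pb = 828/11.
Sellers receive ps = 828/11 + 54 = 1422/11; q' = 394 − 3·(828/11) = 1850/11.

Buyers pay 828/11; sellers receive 1422/11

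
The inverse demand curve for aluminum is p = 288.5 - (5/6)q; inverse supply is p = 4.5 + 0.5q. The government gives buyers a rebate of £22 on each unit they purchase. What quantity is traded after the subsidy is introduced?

q' = 229.5

Pre-subsidy: 288.5 - (5/6)q = 4.5 + 0.5q gives q* = 213 and p* = 111.
With the rebate, buyers effectively pay pb = ps − 22, where ps is the price sellers receive.
On the curves, pb = 288.5 - (5/6)q and ps = 4.5 + 0.5q; the wedge ps − pb = 22 gives 4.5 + 0.5q − (288.5 - (5/6)q) = 22, so q' = 229.5.
Then pb = 288.5 − (5/6)·229.5 = 97.25 and ps = 4.5 + 0.5·229.5 = 119.25.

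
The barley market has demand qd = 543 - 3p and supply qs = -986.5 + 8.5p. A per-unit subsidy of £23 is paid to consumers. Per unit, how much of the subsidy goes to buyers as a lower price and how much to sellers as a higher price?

Buyers gain £17 per unit; sellers gain £6 per unit

Pre-subsidy: 543 - 3p = -986.5 + 8.5p gives p* = 133, q* = 144.
With the rebate, buyers effectively pay pb = ps − 23, where ps is the price sellers receive.
Demand in terms of ps becomes qd = 543 − 3(ps − 23) = 612 - 3ps. Setting this equal to supply: 612 - 3ps = -986.5 + 8.5ps, so ps = 139.
Buyers pay pb = 139 − 23 = 116; q' = -986.5 + 8.5·139 = 195.
Buyers' price falls by p* − pb = 133 − 116 = 17; sellers' price rises by ps − p* = 139 − 133 = 6.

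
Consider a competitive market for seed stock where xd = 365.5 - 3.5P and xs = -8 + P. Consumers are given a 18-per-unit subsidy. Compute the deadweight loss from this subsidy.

Pre-subsidy: 365.5 - 3.5P = -8 + P gives P* = 83, x* = 75.
With the rebate, buyers effectively pay Pb = Ps − 18, where Ps is the price sellers receive.
Demand in terms of Ps becomes xd = 365.5 − 3.5(Ps − 18) = 428.5 - 3.5Ps. Setting this equal to supply: 428.5 - 3.5Ps = -8 + Ps, so Ps = 97.
Buyers pay Pb = 97 − 18 = 79; x' = -8 + 1·97 = 89.
The subsidy expands output by 89 − 75 = 14 past the efficient level; on those units the gap between marginal cost and willingness to pay runs from 0 up to 18.
DWL = ½ × 18 × 14 = 126.

Deadweight loss = 126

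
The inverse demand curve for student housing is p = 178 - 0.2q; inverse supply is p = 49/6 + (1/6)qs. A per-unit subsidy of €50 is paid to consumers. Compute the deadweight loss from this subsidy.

Deadweight loss = 37500/11

Pre-subsidy: 178 - 0.2q = 49/6 + (1/6)q gives q* = 5095/11 and p* = 939/11.
With the rebate, buyers effectively pay pb = ps − 50, where ps is the price sellers receive.
On the curves, pb = 178 - 0.2q and ps = 49/6 + (1/6)q; the wedge ps − pb = 50 gives 49/6 + (1/6)q − (178 - 0.2q) = 50, so q' = 6595/11.
Then pb = 178 − 0.2·(6595/11) = 639/11 and ps = 49/6 + (1/6)·(6595/11) = 1189/11.
The subsidy expands output by 6595/11 − 5095/11 = 1500/11 past the efficient level; on those units the gap between marginal cost and willingness to pay runs from 0 up to 50.
DWL = ½ × 50 × 1500/11 = 37500/11.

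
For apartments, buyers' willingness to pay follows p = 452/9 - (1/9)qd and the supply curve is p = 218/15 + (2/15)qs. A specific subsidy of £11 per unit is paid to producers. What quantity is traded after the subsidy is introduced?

Pre-subsidy: 452/9 - (1/9)q = 218/15 + (2/15)q gives q* = 146 and p* = 34.
With the subsidy, sellers receive ps = pb + 11 for each unit, where pb is the price buyers pay.
On the curves, pb = 452/9 - (1/9)q and ps = 218/15 + (2/15)q; the wedge ps − pb = 11 gives 218/15 + (2/15)q − (452/9 - (1/9)q) = 11, so q' = 191.
Then pb = 452/9 − (1/9)·191 = 29 and ps = 218/15 + (2/15)·191 = 40.

q' = 191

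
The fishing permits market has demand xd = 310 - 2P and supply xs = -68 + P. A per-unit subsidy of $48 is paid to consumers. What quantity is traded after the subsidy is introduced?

x' = 90

Pre-subsidy: 310 - 2P = -68 + P gives P* = 126, x* = 58.
With the rebate, buyers effectively pay Pb = Ps − 48, where Ps is the price sellers receive.
Demand in terms of Ps becomes xd = 310 − 2(Ps − 48) = 406 - 2Ps. Setting this equal to supply: 406 - 2Ps = -68 + Ps, so Ps = 158.
Buyers pay Pb = 158 − 48 = 110; x' = -68 + 1·158 = 90.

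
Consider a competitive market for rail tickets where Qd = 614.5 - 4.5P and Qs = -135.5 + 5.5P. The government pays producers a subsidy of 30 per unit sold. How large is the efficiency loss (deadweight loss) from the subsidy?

Pre-subsidy: 614.5 - 4.5P = -135.5 + 5.5P gives P* = 75, Q* = 277.
With the subsidy, sellers receive Ps = Pb + 30 for each unit, where Pb is the price buyers pay.
Supply in terms of Pb becomes Qs = -135.5 + 5.5(Pb + 30) = 29.5 + 5.5Pb. Setting this equal to demand: 614.5 - 4.5Pb = 29.5 + 5.5Pb, so Pb = 58.5.
Sellers receive Ps = 58.5 + 30 = 88.5; Q' = 614.5 − 4.5·58.5 = 351.25.
The subsidy expands output by 351.25 − 277 = 74.25 past the efficient level; on those units the gap between marginal cost and willingness to pay runs from 0 up to 30.
DWL = ½ × 30 × 74.25 = 1113.75.

Deadweight loss = 1113.75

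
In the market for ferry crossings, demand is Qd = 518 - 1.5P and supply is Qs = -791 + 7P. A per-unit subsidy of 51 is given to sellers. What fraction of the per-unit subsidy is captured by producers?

Producer share = 3/17

Pre-subsidy: 518 - 1.5P = -791 + 7P gives P* = 154, Q* = 287.
With the subsidy, sellers receive Ps = Pb + 51 for each unit, where Pb is the price buyers pay.
Supply in terms of Pb becomes Qs = -791 + 7(Pb + 51) = -434 + 7Pb. Setting this equal to demand: 518 - 1.5Pb = -434 + 7Pb, so Pb = 112.
Sellers receive Ps = 112 + 51 = 163; Q' = 518 − 1.5·112 = 350.
Buyers' price falls by P* − Pb = 154 − 112 = 42; sellers' price rises by Ps − P* = 163 − 154 = 9.
So producers capture 9/51 = 3/17 of each unit of subsidy.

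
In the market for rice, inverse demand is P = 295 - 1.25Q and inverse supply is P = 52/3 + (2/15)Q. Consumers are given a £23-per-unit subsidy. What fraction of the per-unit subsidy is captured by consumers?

Consumer share = 75/83

Pre-subsidy: 295 - 1.25Q = 52/3 + (2/15)Q gives Q* = 16660/83 and P* = 3660/83.
With the rebate, buyers effectively pay Pb = Ps − 23, where Ps is the price sellers receive.
On the curves, Pb = 295 - 1.25Q and Ps = 52/3 + (2/15)Q; the wedge Ps − Pb = 23 gives 52/3 + (2/15)Q − (295 - 1.25Q) = 23, so Q' = 18040/83.
Then Pb = 295 − 1.25·(18040/83) = 1935/83 and Ps = 52/3 + (2/15)·(18040/83) = 3844/83.
Buyers' price falls by P* − Pb = 3660/83 − 1935/83 = 1725/83; sellers' price rises by Ps − P* = 3844/83 − 3660/83 = 184/83.
So consumers capture (1725/83)/23 = 75/83 of each unit of subsidy.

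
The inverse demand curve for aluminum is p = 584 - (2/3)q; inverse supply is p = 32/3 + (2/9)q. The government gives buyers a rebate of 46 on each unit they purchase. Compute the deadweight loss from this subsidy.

Pre-subsidy: 584 - (2/3)q = 32/3 + (2/9)q gives q* = 645 and p* = 154.
With the rebate, buyers effectively pay pb = ps − 46, where ps is the price sellers receive.
On the curves, pb = 584 - (2/3)q and ps = 32/3 + (2/9)q; the wedge ps − pb = 46 gives 32/3 + (2/9)q − (584 - (2/3)q) = 46, so q' = 696.75.
Then pb = 584 − (2/3)·696.75 = 119.5 and ps = 32/3 + (2/9)·696.75 = 165.5.
The subsidy expands output by 696.75 − 645 = 51.75 past the efficient level; on those units the gap between marginal cost and willingness to pay runs from 0 up to 46.
DWL = ½ × 46 × 51.75 = 1190.25.

Deadweight loss = 1190.25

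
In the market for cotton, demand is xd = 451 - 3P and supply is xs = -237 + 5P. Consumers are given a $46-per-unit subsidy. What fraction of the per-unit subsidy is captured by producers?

Pre-subsidy: 451 - 3P = -237 + 5P gives P* = 86, x* = 193.
With the rebate, buyers effectively pay Pb = Ps − 46, where Ps is the price sellers receive.
Demand in terms of Ps becomes xd = 451 − 3(Ps − 46) = 589 - 3Ps. Setting this equal to supply: 589 - 3Ps = -237 + 5Ps, so Ps = 103.25.
Buyers pay Pb = 103.25 − 46 = 57.25; x' = -237 + 5·103.25 = 279.25.
Buyers' price falls by P* − Pb = 86 − 57.25 = 28.75; sellers' price rises by Ps − P* = 103.25 − 86 = 17.25.
So producers capture 17.25/46 = 0.375 of each unit of subsidy.

Producer share = 0.375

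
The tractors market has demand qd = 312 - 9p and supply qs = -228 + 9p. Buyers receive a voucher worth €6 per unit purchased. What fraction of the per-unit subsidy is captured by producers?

Producer share = 0.5

Pre-subsidy: 312 - 9p = -228 + 9p gives p* = 30, q* = 42.
With the rebate, buyers effectively pay pb = ps − 6, where ps is the price sellers receive.
Demand in terms of ps becomes qd = 312 − 9(ps − 6) = 366 - 9ps. Setting this equal to supply: 366 - 9ps = -228 + 9ps, so ps = 33.
Buyers pay pb = 33 − 6 = 27; q' = -228 + 9·33 = 69.
Buyers' price falls by p* − pb = 30 − 27 = 3; sellers' price rises by ps − p* = 33 − 30 = 3.
So producers capture 3/6 = 0.5 of each unit of subsidy.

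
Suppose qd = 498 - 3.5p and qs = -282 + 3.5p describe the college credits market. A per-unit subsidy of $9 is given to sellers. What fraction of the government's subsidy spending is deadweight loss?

DWL / government spending = 7/110

Pre-subsidy: 498 - 3.5p = -282 + 3.5p gives p* = 780/7, q* = 108.
With the subsidy, sellers receive ps = pb + 9 for each unit, where pb is the price buyers pay.
Supply in terms of pb becomes qs = -282 + 3.5(pb + 9) = -250.5 + 3.5pb. Setting this equal to demand: 498 - 3.5pb = -250.5 + 3.5pb, so pb = 1497/14.
Sellers receive ps = 1497/14 + 9 = 1623/14; q' = 498 − 3.5·(1497/14) = 123.75.
ΔCS = ½(108 + 123.75)(780/7 − 1497/14) = 521.4375; ΔPS = ½(108 + 123.75)(1623/14 − 780/7) = 521.4375.
Government spending = 9 × 123.75 = 1113.75.
DWL = ½ × 9 × (123.75 − 108) = 70.875; fraction = 70.875 / 1113.75 = 7/110.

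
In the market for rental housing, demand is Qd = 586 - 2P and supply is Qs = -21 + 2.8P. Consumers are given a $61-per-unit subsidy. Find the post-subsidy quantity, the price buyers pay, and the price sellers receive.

Pre-subsidy: 586 - 2P = -21 + 2.8P gives P* = 3035/24, Q* = 3997/12.
With the rebate, buyers effectively pay Pb = Ps − 61, where Ps is the price sellers receive.
Demand in terms of Ps becomes Qd = 586 − 2(Ps − 61) = 708 - 2Ps. Setting this equal to supply: 708 - 2Ps = -21 + 2.8Ps, so Ps = 151.875.
Buyers pay Pb = 151.875 − 61 = 90.875; Q' = -21 + 2.8·151.875 = 404.25.

Q' = 404.25; buyers pay $90.875; sellers receive $151.875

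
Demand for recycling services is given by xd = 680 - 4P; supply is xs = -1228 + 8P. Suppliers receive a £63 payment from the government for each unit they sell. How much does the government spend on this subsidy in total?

Pre-subsidy: 680 - 4P = -1228 + 8P gives P* = 159, x* = 44.
With the subsidy, sellers receive Ps = Pb + 63 for each unit, where Pb is the price buyers pay.
Supply in terms of Pb becomes xs = -1228 + 8(Pb + 63) = -724 + 8Pb. Setting this equal to demand: 680 - 4Pb = -724 + 8Pb, so Pb = 117.
Sellers receive Ps = 117 + 63 = 180; x' = 680 − 4·117 = 212.
Government outlay = subsidy × quantity = 63 × 212 = 13356.

Government cost = £13356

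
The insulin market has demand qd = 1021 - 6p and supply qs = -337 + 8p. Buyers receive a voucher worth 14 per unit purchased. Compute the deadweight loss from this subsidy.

Pre-subsidy: 1021 - 6p = -337 + 8p gives p* = 97, q* = 439.
With the rebate, buyers effectively pay pb = ps − 14, where ps is the price sellers receive.
Demand in terms of ps becomes qd = 1021 − 6(ps − 14) = 1105 - 6ps. Setting this equal to supply: 1105 - 6ps = -337 + 8ps, so ps = 103.
Buyers pay pb = 103 − 14 = 89; q' = -337 + 8·103 = 487.
The subsidy expands output by 487 − 439 = 48 past the efficient level; on those units the gap between marginal cost and willingness to pay runs from 0 up to 14.
DWL = ½ × 14 × 48 = 336.

Deadweight loss = 336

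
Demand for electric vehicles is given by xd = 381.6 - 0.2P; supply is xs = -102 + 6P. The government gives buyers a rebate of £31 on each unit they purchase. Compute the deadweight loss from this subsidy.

Deadweight loss = £93

Pre-subsidy: 381.6 - 0.2P = -102 + 6P gives P* = 78, x* = 366.
With the rebate, buyers effectively pay Pb = Ps − 31, where Ps is the price sellers receive.
Demand in terms of Ps becomes xd = 381.6 − 0.2(Ps − 31) = 387.8 - 0.2Ps. Setting this equal to supply: 387.8 - 0.2Ps = -102 + 6Ps, so Ps = 79.
Buyers pay Pb = 79 − 31 = 48; x' = -102 + 6·79 = 372.
The subsidy expands output by 372 − 366 = 6 past the efficient level; on those units the gap between marginal cost and willingness to pay runs from 0 up to 31.
DWL = ½ × 31 × 6 = 93.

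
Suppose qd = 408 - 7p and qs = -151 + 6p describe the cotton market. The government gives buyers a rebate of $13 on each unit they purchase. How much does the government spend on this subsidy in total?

Pre-subsidy: 408 - 7p = -151 + 6p gives p* = 43, q* = 107.
With the rebate, buyers effectively pay pb = ps − 13, where ps is the price sellers receive.
Demand in terms of ps becomes qd = 408 − 7(ps − 13) = 499 - 7ps. Setting this equal to supply: 499 - 7ps = -151 + 6ps, so ps = 50.
Buyers pay pb = 50 − 13 = 37; q' = -151 + 6·50 = 149.
Government outlay = subsidy × quantity = 13 × 149 = 1937.

Government cost = $1937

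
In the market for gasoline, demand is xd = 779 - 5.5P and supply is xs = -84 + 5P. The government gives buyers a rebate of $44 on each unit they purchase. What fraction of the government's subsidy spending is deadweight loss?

DWL / government spending = 605/4643

Pre-subsidy: 779 - 5.5P = -84 + 5P gives P* = 1726/21, x* = 6866/21.
With the rebate, buyers effectively pay Pb = Ps − 44, where Ps is the price sellers receive.
Demand in terms of Ps becomes xd = 779 − 5.5(Ps − 44) = 1021 - 5.5Ps. Setting this equal to supply: 1021 - 5.5Ps = -84 + 5Ps, so Ps = 2210/21.
Buyers pay Pb = 2210/21 − 44 = 1286/21; x' = -84 + 5·(2210/21) = 9286/21.
ΔCS = ½(6866/21 + 9286/21)(1726/21 − 1286/21) = 1184480/147; ΔPS = ½(6866/21 + 9286/21)(2210/21 − 1726/21) = 1302928/147.
Government spending = 44 × 9286/21 = 408584/21.
DWL = ½ × 44 × (9286/21 − 6866/21) = 53240/21; fraction = (53240/21) / (408584/21) = 605/4643.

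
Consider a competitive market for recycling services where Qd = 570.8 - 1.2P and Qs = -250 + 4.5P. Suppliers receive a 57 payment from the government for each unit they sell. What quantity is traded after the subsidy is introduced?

Pre-subsidy: 570.8 - 1.2P = -250 + 4.5P gives P* = 144, Q* = 398.
With the subsidy, sellers receive Ps = Pb + 57 for each unit, where Pb is the price buyers pay.
Supply in terms of Pb becomes Qs = -250 + 4.5(Pb + 57) = 6.5 + 4.5Pb. Setting this equal to demand: 570.8 - 1.2Pb = 6.5 + 4.5Pb, so Pb = 99.
Sellers receive Ps = 99 + 57 = 156; Q' = 570.8 − 1.2·99 = 452.

Q' = 452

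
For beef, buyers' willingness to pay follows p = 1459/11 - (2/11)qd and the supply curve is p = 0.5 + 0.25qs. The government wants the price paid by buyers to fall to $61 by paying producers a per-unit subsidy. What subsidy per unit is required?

At a buyer price of 61, quantity demanded is 729.5 − 5.5·61 = 394.
Sellers supply 394 only when they receive ps = 0.5 + 0.25·394 = 99.
s = ps − pb = 99 − 61 = 38.

Required subsidy s = $38 per unit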